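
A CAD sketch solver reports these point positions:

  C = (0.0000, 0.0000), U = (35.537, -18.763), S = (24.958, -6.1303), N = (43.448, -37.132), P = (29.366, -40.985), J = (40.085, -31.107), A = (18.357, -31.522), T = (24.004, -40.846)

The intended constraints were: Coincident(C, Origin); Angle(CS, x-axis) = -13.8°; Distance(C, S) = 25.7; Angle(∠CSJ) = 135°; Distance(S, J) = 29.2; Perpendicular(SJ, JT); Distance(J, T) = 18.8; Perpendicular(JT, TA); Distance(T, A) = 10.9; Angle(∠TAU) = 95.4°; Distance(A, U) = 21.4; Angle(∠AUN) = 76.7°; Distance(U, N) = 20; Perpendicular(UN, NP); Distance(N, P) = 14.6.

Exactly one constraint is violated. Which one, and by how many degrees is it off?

Perpendicular(UN, NP) — off by 8.00°.

C = (0.00, 0.00) ✓; CS at -13.80° ✓; |CS| = 25.70 ✓; ∠CSJ = 135.0° ✓; |SJ| = 29.20 ✓; ∠(SJ, JT) = 90.00° ✓; |JT| = 18.80 ✓; ∠(JT, TA) = 90.00° ✓; |TA| = 10.90 ✓; ∠TAU = 95.40° ✓; |AU| = 21.40 ✓; ∠AUN = 76.70° ✓; |UN| = 20.00 ✓; ∠(UN, NP) = 98.00° ✗; |NP| = 14.60 ✓.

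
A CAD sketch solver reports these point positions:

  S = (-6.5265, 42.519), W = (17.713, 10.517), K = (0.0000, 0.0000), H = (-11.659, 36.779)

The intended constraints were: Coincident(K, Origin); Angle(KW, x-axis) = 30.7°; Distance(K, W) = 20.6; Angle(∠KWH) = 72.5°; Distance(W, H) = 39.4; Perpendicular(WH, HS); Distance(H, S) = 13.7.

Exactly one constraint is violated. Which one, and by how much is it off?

Distance(H, S) = 13.7 — off by 6.00.

K = (0.00, 0.00) ✓; KW at 30.70° ✓; |KW| = 20.60 ✓; ∠KWH = 72.50° ✓; |WH| = 39.40 ✓; ∠(WH, HS) = 90.00° ✓; |HS| = 7.700 ✗.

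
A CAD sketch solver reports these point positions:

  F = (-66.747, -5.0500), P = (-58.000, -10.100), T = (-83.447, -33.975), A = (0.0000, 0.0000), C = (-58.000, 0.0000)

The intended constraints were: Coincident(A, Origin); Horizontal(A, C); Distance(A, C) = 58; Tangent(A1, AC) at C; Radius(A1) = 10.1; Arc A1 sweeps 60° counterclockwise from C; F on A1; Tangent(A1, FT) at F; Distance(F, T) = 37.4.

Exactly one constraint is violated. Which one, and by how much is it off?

Distance(F, T) = 37.4 — off by 4.00.

A = (0.00, 0.00) ✓; A.y = 0.00, C.y = 0.00 ✓; |AC| = 58.00 ✓; ∠(PC, CA) = 90.00° ✓; |PC| = 10.10 ✓; bearing(P→F) − bearing(P→C) = 60.00° ✓; |PF| = 10.10 ✓; ∠(PF, FT) = 90.00° ✓; |FT| = 33.40 ✗.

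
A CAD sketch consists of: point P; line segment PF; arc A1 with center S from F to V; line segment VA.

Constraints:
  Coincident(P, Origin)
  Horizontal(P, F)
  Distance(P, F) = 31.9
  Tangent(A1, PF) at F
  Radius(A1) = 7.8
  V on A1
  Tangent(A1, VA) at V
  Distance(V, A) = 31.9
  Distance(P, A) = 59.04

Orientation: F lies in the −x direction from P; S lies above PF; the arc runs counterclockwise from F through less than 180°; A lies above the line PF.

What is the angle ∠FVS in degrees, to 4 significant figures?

25.98°

Checks: ∠(SF, FP) = 90.00° ✓; |SF| = 7.800 ✓; |SV| = 7.800 ✓; ∠(SV, VA) = 90.00° ✓; |VA| = 31.90 ✓; |PA| = 59.04 ✓.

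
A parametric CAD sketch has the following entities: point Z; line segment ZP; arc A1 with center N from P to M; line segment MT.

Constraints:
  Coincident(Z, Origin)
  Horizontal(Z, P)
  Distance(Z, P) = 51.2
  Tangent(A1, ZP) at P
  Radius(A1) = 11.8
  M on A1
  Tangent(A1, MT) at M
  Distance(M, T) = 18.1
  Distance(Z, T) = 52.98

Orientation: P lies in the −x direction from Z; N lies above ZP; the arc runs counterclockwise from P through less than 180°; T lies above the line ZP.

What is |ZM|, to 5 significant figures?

41.877

Z is at the origin; Z and P share the same y with |ZP| = 51.2 and P on the −x side, so P = (-51.200, 0.0000). The tangent condition forces NP to be normal to ZP, so N = P + (0, 11.8) = (-51.200, 11.800). Since NM ⟂ MT (tangency), |NT| = √(11.8² + 18.1²) = 21.607 regardless of where M sits on A1. So T lies on both circle(Z, 52.98) and circle(N, 21.607); the above-ZP intersection is T = (-42.531, 31.591). M is the foot of the tangent from T: M = (-39.560, 13.737).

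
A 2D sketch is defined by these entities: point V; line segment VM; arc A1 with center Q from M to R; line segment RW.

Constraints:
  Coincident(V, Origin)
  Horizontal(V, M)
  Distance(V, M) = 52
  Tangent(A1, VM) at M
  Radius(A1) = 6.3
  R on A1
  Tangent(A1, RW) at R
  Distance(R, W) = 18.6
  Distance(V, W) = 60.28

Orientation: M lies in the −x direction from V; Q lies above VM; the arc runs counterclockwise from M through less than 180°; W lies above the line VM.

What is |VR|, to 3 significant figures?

47.2

V is at the origin; VM is horizontal with |VM| = 52.0 and M on the −x side, so M = (-52.0, 0.00). Since A1 is tangent to VM there, QM ⟂ VM, so Q = M + (0, 6.3) = (-52.0, 6.30). Since QR ⟂ RW (tangency), |QW| = √(6.3² + 18.6²) = 19.6 regardless of where R sits on A1. So W lies on both circle(V, 60.28) and circle(Q, 19.6); the above-VM intersection is W = (-54.5, 25.8). R is the foot of the tangent from W: R = (-46.3, 9.06).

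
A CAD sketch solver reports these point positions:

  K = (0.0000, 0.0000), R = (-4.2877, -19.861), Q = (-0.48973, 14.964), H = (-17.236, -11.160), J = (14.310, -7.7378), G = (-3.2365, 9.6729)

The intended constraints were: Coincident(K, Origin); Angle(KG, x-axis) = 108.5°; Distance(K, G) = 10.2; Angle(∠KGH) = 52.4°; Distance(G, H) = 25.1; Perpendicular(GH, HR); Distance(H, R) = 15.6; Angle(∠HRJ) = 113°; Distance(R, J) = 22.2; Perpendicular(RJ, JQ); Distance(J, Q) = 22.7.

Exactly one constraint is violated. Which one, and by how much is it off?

Distance(J, Q) = 22.7 — off by 4.40.

K = (0.00, 0.00) ✓; KG at 108.5° ✓; |KG| = 10.20 ✓; ∠KGH = 52.40° ✓; |GH| = 25.10 ✓; ∠(GH, HR) = 90.00° ✓; |HR| = 15.60 ✓; ∠HRJ = 113.0° ✓; |RJ| = 22.20 ✓; ∠(RJ, JQ) = 90.00° ✓; |JQ| = 27.10 ✗.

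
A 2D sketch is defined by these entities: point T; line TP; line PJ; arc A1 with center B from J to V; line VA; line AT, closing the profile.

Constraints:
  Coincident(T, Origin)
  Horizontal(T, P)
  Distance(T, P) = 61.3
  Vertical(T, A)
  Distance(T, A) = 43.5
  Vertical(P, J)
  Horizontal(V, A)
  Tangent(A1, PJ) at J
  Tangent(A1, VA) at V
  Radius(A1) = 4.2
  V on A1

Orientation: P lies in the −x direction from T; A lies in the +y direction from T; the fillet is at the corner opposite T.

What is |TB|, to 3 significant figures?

69.3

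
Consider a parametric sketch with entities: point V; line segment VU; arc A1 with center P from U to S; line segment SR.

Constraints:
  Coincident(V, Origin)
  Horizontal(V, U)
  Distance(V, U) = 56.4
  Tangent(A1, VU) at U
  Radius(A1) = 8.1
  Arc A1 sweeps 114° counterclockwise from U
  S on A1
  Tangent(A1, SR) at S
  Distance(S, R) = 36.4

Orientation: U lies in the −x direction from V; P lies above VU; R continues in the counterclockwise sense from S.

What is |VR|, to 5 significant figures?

77.875

V is at the origin; V and U share the same y with |VU| = 56.4 and U on the −x side, so U = (-56.400, 0.0000). The tangent condition forces PU to be normal to VU, so P = U + (0, 8.1) = (-56.400, 8.1000). On A1, U sits at bearing -90° from P; a 114° counterclockwise sweep puts S at bearing 24°, so S = P + 8.1·(cos 24°, sin 24°) = (-49.000, 11.395). A1 meets SR tangentially, so PS is at right angles to SR, so SR runs along (−sin 24°, cos 24°); with |SR| = 36.4, R = (-63.805, 44.648). Then |VR| = |R − V| = 77.875.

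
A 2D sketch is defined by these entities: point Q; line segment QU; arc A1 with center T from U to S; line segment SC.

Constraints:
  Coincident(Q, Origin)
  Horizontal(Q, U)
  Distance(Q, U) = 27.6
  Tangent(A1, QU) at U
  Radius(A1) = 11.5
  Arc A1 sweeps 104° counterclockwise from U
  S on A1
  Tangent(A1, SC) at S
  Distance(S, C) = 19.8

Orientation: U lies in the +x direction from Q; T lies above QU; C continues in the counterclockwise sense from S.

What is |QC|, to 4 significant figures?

47.70

On A1, U sits at bearing -90° from T; a 104° counterclockwise sweep puts S at bearing 14°, so S = T + 11.5·(cos 14°, sin 14°) = (38.76, 14.28). Since A1 is tangent to SC there, TS ⟂ SC, so SC runs along (−sin 14°, cos 14°); with |SC| = 19.8, C = (33.97, 33.49). Then |QC| = |C − Q| = 47.70.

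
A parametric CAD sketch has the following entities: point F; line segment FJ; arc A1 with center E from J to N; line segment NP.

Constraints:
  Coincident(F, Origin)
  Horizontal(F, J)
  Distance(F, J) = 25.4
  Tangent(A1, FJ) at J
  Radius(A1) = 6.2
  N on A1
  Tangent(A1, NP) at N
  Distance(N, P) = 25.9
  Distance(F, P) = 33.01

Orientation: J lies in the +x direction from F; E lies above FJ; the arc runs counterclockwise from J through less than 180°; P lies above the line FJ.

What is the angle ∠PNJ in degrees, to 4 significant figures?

115.1°

F is at the origin; F and J share the same y with |FJ| = 25.4 and J on the +x side, so J = (25.40, 0.000). The tangent condition forces EJ to be normal to FJ, so E = J + (0, 6.2) = (25.40, 6.200). Since EN ⟂ NP (tangency), |EP| = √(6.2² + 25.9²) = 26.63 regardless of where N sits on A1. So P lies on both circle(F, 33.01) and circle(E, 26.63); the above-FJ intersection is P = (13.60, 30.08). N is the foot of the tangent from P: N = (30.17, 10.16).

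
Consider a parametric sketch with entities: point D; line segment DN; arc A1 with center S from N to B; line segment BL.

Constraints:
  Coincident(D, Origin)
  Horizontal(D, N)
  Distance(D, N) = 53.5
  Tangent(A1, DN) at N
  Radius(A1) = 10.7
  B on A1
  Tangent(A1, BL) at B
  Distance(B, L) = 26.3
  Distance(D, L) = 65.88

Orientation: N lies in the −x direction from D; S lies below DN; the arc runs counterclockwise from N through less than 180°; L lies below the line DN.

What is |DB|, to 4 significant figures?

65.07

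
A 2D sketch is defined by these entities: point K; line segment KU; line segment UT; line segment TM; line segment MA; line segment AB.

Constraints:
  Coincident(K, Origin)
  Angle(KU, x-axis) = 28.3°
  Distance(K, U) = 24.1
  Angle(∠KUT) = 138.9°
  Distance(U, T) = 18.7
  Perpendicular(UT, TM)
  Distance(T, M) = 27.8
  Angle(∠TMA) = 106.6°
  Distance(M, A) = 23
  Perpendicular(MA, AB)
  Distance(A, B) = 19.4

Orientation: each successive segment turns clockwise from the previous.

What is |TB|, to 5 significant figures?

31.778

∠TMA = 106.6° gives MA at -176.20° from the x-axis; with |MA| = 23.0, A = (10.346, -21.351). MA ⟂ AB, so AB runs at 93.800°; with |AB| = 19.4, B = (9.0606, -1.9935). Then |TB| = |B − T| = 31.778.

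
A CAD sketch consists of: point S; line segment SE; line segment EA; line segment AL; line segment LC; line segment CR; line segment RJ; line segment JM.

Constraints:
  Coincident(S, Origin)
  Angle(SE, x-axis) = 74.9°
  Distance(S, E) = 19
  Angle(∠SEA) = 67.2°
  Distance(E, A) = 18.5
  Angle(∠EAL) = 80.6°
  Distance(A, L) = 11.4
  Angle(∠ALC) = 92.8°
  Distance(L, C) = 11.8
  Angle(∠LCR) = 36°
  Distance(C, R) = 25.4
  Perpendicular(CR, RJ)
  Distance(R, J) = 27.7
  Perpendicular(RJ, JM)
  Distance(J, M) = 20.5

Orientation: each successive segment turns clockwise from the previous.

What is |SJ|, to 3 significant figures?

33.5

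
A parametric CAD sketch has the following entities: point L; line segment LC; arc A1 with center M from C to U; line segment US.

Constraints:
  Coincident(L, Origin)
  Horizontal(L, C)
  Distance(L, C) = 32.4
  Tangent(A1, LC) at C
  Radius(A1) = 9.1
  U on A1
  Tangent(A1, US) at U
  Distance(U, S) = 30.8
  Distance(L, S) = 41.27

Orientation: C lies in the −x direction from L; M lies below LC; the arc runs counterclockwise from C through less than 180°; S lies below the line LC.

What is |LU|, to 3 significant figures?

41.9

L is at the origin; LC is horizontal with |LC| = 32.4 and C on the −x side, so C = (-32.4, 0.00). Tangency of A1 to LC means the radius MC is perpendicular to LC, so M = C + (0, -9.1) = (-32.4, -9.10). Since MU ⟂ US (tangency), |MS| = √(9.1² + 30.8²) = 32.1 regardless of where U sits on A1. So S lies on both circle(L, 41.27) and circle(M, 32.1); the below-LC intersection is S = (-17.3, -37.5). U is the foot of the tangent from S: U = (-38.9, -15.5).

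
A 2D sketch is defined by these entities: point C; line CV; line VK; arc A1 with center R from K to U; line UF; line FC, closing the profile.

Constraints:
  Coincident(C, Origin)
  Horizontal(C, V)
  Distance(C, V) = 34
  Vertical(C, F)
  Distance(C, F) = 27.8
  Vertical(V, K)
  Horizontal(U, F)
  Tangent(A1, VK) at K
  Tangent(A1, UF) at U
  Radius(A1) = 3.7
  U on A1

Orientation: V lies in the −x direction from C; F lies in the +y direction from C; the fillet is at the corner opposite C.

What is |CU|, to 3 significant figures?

41.1

The virtual corner opposite C is at (-34.0, 27.8). A1 meets VK tangentially, so RK is at right angles to VK and the tangent condition forces RU to be normal to UF, with radius 3.7, so the center R sits 3.7 in from both sides at R = (-30.3, 24.1). That places the tangent points at K = (-34.0, 24.1) on VK and U = (-30.3, 27.8) on UF. Then |CU| = |U − C| = 41.1.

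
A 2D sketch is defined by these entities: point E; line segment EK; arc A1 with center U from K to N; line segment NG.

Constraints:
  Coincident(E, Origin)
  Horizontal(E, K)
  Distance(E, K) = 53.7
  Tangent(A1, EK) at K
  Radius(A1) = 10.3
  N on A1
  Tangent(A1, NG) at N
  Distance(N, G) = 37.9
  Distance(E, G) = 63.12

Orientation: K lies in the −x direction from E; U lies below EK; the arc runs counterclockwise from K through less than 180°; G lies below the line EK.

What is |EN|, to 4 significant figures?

64.31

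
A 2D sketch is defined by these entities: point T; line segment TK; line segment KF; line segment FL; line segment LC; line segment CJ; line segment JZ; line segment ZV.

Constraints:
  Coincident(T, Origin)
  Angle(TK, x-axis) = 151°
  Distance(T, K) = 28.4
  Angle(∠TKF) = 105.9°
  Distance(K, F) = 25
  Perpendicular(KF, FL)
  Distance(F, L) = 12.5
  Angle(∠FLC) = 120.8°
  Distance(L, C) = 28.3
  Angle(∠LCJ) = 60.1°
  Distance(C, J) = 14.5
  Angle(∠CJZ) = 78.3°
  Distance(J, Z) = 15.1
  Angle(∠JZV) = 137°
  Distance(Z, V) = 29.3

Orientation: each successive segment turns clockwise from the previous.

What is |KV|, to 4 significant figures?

50.81

∠CJZ = 78.3° gives JZ at 66.10° from the x-axis; with |JZ| = 15.1, Z = (-6.449, 25.19). ∠JZV = 137.0° gives ZV at 23.10° from the x-axis; with |ZV| = 29.3, V = (20.50, 36.69). Then |KV| = |V − K| = 50.81.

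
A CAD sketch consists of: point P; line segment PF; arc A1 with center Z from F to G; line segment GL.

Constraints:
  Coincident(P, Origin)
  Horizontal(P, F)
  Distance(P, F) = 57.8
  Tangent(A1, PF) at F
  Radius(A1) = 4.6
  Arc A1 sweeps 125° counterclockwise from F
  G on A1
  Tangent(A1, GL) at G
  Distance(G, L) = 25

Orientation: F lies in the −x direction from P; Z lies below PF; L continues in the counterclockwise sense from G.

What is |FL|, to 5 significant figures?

29.665

P is at the origin; PF is horizontal with |PF| = 57.8 and F on the −x side, so F = (-57.800, 0.0000). A1 meets PF tangentially, so ZF is at right angles to PF, so Z = F + (0, -4.6) = (-57.800, -4.6000). On A1, F sits at bearing 90° from Z; a 125° counterclockwise sweep puts G at bearing 215°, so G = Z + 4.6·(cos 215°, sin 215°) = (-61.568, -7.2385). Since A1 is tangent to GL there, ZG ⟂ GL, so GL runs along (−sin 215°, cos 215°); with |GL| = 25.0, L = (-47.229, -27.717). Then |FL| = |L − F| = 29.665.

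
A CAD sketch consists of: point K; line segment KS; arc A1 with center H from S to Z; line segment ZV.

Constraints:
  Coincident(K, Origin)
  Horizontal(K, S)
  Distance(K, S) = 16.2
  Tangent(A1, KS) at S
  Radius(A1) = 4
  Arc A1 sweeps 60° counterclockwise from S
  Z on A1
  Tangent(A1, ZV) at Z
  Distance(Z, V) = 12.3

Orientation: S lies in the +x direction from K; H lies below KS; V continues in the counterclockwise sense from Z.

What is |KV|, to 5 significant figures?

14.264

K is at the origin; KS is horizontal with |KS| = 16.2 and S on the +x side, so S = (16.200, 0.0000). Tangency of A1 to KS means the radius HS is perpendicular to KS, so H = S + (0, -4) = (16.200, -4.0000). On A1, S sits at bearing 90° from H; a 60° counterclockwise sweep puts Z at bearing 150°, so Z = H + 4.0·(cos 150°, sin 150°) = (12.736, -2.0000). Tangency of A1 to ZV means the radius HZ is perpendicular to ZV, so ZV runs along (−sin 150°, cos 150°); with |ZV| = 12.3, V = (6.5859, -12.652). Then |KV| = |V − K| = 14.264.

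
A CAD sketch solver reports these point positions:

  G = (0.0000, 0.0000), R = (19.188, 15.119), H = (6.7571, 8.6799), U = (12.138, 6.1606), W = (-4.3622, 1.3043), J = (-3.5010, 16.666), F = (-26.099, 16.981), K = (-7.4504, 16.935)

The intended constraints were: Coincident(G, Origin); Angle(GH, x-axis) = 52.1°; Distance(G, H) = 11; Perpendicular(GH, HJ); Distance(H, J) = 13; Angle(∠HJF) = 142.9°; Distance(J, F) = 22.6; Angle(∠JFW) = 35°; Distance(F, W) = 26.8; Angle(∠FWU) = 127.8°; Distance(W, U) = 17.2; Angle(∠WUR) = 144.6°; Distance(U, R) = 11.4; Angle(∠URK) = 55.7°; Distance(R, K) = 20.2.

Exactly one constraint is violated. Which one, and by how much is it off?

Distance(R, K) = 20.2 — off by 6.50.

G = (0.00, 0.00) ✓; GH at 52.10° ✓; |GH| = 11.00 ✓; ∠(GH, HJ) = 90.00° ✓; |HJ| = 13.00 ✓; ∠HJF = 142.9° ✓; |JF| = 22.60 ✓; ∠JFW = 35.00° ✓; |FW| = 26.80 ✓; ∠FWU = 127.8° ✓; |WU| = 17.20 ✓; ∠WUR = 144.6° ✓; |UR| = 11.40 ✓; ∠URK = 55.70° ✓; |RK| = 26.70 ✗.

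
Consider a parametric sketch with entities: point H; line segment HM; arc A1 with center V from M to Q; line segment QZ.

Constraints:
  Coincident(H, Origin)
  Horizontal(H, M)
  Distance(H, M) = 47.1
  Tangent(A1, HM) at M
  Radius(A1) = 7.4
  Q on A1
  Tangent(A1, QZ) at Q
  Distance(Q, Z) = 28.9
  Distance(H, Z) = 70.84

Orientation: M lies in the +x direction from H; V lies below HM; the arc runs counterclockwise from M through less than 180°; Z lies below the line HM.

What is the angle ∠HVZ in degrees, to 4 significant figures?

130.7°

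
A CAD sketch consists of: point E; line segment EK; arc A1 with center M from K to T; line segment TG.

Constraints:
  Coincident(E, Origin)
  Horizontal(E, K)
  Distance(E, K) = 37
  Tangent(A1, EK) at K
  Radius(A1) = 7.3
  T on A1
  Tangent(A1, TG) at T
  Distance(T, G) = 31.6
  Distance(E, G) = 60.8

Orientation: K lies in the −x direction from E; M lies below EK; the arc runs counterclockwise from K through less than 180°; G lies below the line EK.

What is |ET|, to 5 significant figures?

44.746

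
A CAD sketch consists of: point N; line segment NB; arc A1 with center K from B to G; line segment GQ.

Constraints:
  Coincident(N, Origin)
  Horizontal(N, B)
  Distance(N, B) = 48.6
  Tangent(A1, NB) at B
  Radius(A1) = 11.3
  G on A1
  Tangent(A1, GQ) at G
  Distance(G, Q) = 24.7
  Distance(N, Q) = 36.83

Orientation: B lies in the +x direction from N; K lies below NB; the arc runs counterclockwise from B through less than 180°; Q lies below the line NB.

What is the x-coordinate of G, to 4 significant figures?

39.03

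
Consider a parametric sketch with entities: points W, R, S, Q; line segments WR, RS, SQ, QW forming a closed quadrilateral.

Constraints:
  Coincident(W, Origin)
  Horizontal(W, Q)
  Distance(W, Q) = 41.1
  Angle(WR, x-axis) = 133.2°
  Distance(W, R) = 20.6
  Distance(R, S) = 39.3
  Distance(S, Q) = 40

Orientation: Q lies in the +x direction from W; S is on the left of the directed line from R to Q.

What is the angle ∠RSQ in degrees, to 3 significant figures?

92.3°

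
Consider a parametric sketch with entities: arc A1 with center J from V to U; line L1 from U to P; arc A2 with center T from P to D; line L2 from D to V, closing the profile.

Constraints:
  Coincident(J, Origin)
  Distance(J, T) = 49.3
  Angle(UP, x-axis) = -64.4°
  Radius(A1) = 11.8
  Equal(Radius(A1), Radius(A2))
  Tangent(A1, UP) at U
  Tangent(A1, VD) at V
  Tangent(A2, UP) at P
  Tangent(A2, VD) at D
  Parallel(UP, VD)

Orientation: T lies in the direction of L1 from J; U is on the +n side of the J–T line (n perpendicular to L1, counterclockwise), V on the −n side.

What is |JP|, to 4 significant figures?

50.69

Tangency of A1 to both parallel lines with radius 11.8 puts U and V at J ± 11.8·n: U = (10.64, 5.099), V = (-10.64, -5.099). Equal radii place P and D the same way about T: P = T + 11.8·n = (31.94, -39.36), D = T − 11.8·n = (10.66, -49.56). Then |JP| = |P − J| = 50.69.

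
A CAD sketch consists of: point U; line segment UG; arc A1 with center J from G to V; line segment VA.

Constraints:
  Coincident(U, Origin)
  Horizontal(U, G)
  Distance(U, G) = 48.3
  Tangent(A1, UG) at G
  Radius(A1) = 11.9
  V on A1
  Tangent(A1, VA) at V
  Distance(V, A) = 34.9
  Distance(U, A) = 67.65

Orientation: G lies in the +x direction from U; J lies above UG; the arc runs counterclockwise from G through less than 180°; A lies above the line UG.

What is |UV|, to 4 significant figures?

61.57

U is at the origin; U and G share the same y with |UG| = 48.3 and G on the +x side, so G = (48.30, 0.000). Tangency of A1 to UG means the radius JG is perpendicular to UG, so J = G + (0, 11.9) = (48.30, 11.90). Since JV ⟂ VA (tangency), |JA| = √(11.9² + 34.9²) = 36.87 regardless of where V sits on A1. So A lies on both circle(U, 67.65) and circle(J, 36.87); the above-UG intersection is A = (46.91, 48.75). V is the foot of the tangent from A: V = (59.41, 16.16).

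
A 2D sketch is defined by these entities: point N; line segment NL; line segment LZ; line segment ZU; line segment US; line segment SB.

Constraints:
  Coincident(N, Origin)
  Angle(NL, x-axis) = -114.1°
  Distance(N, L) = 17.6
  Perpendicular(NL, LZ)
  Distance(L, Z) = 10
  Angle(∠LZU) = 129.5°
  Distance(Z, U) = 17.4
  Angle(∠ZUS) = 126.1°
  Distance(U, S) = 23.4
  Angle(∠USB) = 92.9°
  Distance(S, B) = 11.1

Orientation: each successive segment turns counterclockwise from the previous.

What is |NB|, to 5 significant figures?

16.855

∠ZUS = 126.1° gives US at 80.300° from the x-axis; with |US| = 23.4, S = (21.470, 10.653). ∠USB = 92.9° gives SB at 167.40° from the x-axis; with |SB| = 11.1, B = (10.637, 13.074). Then |NB| = |B − N| = 16.855.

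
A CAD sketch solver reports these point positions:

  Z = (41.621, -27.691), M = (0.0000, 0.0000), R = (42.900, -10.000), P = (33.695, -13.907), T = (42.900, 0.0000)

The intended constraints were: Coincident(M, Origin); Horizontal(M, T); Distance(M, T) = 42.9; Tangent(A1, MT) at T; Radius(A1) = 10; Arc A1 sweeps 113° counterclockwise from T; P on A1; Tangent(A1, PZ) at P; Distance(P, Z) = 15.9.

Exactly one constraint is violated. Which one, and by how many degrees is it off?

Tangent(A1, PZ) at P — off by 6.90°.

M = (0.00, 0.00) ✓; M.y = 0.00, T.y = 0.00 ✓; |MT| = 42.90 ✓; ∠(RT, TM) = 90.00° ✓; |RT| = 10.00 ✓; bearing(R→P) − bearing(R→T) = 113.0° ✓; |RP| = 10.00 ✓; ∠(RP, PZ) = 83.10° ✗; |PZ| = 15.90 ✓.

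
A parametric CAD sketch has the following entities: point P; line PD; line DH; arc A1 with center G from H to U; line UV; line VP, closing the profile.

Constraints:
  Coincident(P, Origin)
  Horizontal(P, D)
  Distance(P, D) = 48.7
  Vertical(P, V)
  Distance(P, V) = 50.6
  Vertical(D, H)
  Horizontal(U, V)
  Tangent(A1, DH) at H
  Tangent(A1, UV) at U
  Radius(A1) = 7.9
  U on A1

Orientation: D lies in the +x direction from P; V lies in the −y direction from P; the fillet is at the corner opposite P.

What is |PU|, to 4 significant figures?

65.00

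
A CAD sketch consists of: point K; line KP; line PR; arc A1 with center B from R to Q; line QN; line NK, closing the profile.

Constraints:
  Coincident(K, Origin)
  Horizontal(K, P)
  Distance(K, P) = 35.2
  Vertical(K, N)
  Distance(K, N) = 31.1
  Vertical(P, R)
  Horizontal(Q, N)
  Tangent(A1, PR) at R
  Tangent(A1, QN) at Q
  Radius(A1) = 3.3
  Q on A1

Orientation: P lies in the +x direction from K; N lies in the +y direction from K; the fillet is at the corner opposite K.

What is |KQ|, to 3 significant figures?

44.6

K is at the origin; KP is horizontal with |KP| = 35.2 and P on the +x side, so P = (35.2, 0.00). K and N share the same x with |KN| = 31.1 and N on the +y side, so N = (0.00, 31.1). The virtual corner opposite K is at (35.2, 31.1). Tangency of A1 to PR means the radius BR is perpendicular to PR and A1 meets QN tangentially, so BQ is at right angles to QN, with radius 3.3, so the center B sits 3.3 in from both sides at B = (31.9, 27.8). That places the tangent points at R = (35.2, 27.8) on PR and Q = (31.9, 31.1) on QN. Then |KQ| = |Q − K| = 44.6.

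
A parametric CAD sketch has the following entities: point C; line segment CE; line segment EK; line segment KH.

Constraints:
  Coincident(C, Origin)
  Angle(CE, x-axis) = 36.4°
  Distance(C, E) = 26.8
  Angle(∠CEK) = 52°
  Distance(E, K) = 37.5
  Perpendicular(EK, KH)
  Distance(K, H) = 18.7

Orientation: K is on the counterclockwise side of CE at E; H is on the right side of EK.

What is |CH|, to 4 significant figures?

45.02

C is at the origin; CE runs at 36.4° with length 26.8, so E = 26.8·(cos 36.4°, sin 36.4°) = (21.57, 15.90). ∠CEK = 52.0°, so EK runs at 36.4° + (180° − 52.0°) = 164.4° from the x-axis; with |EK| = 37.5, K = E + 37.5·(cos 164.4°, sin 164.4°) = (-14.55, 25.99). The perpendicularity gives KH at right angles to EK; with |KH| = 18.7 on the right of EK, H = K + 18.7·(0.2689, 0.9632) = (-9.519, 44.00). Then |CH| = |H − C| = 45.02.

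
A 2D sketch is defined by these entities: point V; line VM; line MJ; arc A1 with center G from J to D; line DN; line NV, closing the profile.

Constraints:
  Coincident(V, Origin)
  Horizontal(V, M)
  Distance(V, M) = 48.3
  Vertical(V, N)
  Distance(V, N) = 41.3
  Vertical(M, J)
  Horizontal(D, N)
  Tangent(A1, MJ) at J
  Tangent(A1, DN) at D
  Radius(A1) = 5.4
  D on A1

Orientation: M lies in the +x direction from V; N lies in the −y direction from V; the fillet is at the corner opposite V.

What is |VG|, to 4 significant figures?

55.94

V is at the origin; VM is horizontal with |VM| = 48.3 and M on the +x side, so M = (48.30, 0.000). V and N share the same x with |VN| = 41.3 and N on the −y side, so N = (0.000, -41.30). The virtual corner opposite V is at (48.30, -41.30). Since A1 is tangent to MJ there, GJ ⟂ MJ and the tangent condition forces GD to be normal to DN, with radius 5.4, so the center G sits 5.4 in from both sides at G = (42.90, -35.90). Then |VG| = |G − V| = 55.94.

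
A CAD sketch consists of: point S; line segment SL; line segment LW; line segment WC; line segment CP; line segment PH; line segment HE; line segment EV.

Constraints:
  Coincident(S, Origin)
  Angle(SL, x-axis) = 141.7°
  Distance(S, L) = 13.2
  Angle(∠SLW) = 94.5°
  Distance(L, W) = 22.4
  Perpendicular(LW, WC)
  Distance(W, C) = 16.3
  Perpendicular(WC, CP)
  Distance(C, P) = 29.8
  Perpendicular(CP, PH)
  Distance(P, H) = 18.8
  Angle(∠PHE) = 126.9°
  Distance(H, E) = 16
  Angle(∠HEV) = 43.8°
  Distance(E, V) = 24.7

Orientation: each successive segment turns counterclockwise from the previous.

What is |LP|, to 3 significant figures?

17.9

The perpendicularity gives WC at right angles to LW, so WC runs at -42.8°; with |WC| = 16.3, C = (-13.6, -19.3). WC is perpendicular to CP, so CP runs at 47.2°; with |CP| = 29.8, P = (6.63, 2.54). Then |LP| = |P − L| = 17.9.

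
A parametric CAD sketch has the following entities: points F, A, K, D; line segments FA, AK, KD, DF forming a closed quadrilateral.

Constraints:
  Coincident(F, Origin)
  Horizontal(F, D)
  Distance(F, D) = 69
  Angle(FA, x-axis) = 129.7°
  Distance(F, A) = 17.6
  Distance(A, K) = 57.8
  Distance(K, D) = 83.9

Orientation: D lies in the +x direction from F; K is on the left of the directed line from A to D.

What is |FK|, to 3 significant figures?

66.6

F is at the origin; F and D share the same y with |FD| = 69.0 and D in +x, so D = (69.0, 0). FA runs at 129.7° with |FA| = 17.6, so A = (-11.2, 13.5). K is determined by |AK| = 57.8 and |KD| = 83.9 together: it lies at the intersection of circle(A, 57.8) and circle(D, 83.9). With |AD| = 81.4, the foot of the radical line on AD is 18.0 from A and the perpendicular offset is √(57.8² − 18.0²) = 54.9. Taking the left-of-AD solution: K = (15.6, 64.7).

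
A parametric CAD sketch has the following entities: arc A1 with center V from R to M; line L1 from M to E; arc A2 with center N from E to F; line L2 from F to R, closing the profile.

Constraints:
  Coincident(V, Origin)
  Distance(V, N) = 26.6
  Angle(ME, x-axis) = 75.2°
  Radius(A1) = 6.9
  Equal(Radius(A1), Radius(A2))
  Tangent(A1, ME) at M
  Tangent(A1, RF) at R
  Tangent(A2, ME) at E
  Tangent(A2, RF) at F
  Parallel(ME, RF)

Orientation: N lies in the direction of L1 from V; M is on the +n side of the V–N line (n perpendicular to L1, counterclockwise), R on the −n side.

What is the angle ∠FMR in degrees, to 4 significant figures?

62.58°

The slot axis is L1's direction at 75.2°, so u = (cos 75.2°, sin 75.2°) = (0.2554, 0.9668) and n = (−sin 75.2°, cos 75.2°) = (-0.9668, 0.2554). V is at the origin and N lies 26.6 along u from V, so N = 26.6·u = (6.795, 25.72). Tangency of A1 to both parallel lines with radius 6.9 puts M and R at V ± 6.9·n: M = (-6.671, 1.763), R = (6.671, -1.763). Equal radii place E and F the same way about N: E = N + 6.9·n = (0.1238, 27.48), F = N − 6.9·n = (13.47, 23.95). Then cos ∠FMR = MF·MR / (|MF||MR|), giving 62.58°.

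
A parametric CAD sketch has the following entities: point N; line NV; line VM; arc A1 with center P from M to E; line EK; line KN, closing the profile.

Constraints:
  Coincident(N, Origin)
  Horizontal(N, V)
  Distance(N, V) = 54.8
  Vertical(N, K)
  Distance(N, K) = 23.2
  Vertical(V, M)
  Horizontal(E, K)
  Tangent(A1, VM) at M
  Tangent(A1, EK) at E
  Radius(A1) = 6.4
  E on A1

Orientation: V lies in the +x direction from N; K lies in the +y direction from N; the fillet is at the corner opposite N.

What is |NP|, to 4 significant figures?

51.23

NK is vertical with |NK| = 23.2 and K on the +y side, so K = (0.000, 23.20). The virtual corner opposite N is at (54.80, 23.20). A1 meets VM tangentially, so PM is at right angles to VM and A1 meets EK tangentially, so PE is at right angles to EK, with radius 6.4, so the center P sits 6.4 in from both sides at P = (48.40, 16.80). Then |NP| = |P − N| = 51.23.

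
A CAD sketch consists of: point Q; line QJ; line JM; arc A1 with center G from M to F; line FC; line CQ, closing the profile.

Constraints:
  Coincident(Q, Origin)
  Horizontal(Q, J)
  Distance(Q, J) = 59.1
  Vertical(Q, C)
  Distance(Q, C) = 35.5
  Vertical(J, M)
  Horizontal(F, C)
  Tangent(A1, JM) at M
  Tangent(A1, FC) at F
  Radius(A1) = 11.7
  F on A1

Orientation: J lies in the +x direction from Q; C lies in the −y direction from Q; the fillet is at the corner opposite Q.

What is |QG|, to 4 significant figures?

53.04

Q is at the origin; QJ is horizontal with |QJ| = 59.1 and J on the +x side, so J = (59.10, 0.000). QC is vertical with |QC| = 35.5 and C on the −y side, so C = (0.000, -35.50). The virtual corner opposite Q is at (59.10, -35.50). The tangent condition forces GM to be normal to JM and tangency of A1 to FC means the radius GF is perpendicular to FC, with radius 11.7, so the center G sits 11.7 in from both sides at G = (47.40, -23.80). Then |QG| = |G − Q| = 53.04.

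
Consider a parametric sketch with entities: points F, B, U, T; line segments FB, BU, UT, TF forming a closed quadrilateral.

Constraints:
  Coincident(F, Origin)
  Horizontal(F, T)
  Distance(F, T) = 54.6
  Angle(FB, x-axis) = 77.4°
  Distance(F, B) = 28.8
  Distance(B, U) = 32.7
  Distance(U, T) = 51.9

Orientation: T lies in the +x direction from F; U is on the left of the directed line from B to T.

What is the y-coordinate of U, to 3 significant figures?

47.1

F is at the origin; FT is horizontal with |FT| = 54.6 and T in +x, so T = (54.6, 0). FB runs at 77.4° with |FB| = 28.8, so B = (6.28, 28.1). U is determined by |BU| = 32.7 and |UT| = 51.9 together: it lies at the intersection of circle(B, 32.7) and circle(T, 51.9). With |BT| = 55.9, the foot of the radical line on BT is 13.4 from B and the perpendicular offset is √(32.7² − 13.4²) = 29.8. Taking the left-of-BT solution: U = (32.9, 47.1).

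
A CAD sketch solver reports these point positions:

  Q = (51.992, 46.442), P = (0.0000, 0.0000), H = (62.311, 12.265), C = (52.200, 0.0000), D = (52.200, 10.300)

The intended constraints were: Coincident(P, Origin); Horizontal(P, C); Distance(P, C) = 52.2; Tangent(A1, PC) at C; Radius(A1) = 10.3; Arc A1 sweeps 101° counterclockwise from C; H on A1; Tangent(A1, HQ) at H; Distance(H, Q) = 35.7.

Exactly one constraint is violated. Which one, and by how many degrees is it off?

Tangent(A1, HQ) at H — off by 5.80°.

P = (0.00, 0.00) ✓; P.y = 0.00, C.y = 0.00 ✓; |PC| = 52.20 ✓; ∠(DC, CP) = 90.00° ✓; |DC| = 10.30 ✓; bearing(D→H) − bearing(D→C) = 101.0° ✓; |DH| = 10.30 ✓; ∠(DH, HQ) = 84.20° ✗; |HQ| = 35.70 ✓.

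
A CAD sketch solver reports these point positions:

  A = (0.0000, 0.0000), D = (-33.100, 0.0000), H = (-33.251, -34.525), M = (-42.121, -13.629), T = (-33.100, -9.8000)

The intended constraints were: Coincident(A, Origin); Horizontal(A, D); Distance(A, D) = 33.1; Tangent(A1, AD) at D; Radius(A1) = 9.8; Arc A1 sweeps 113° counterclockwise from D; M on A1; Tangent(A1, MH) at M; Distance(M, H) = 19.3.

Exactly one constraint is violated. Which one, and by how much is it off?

Distance(M, H) = 19.3 — off by 3.40.

A = (0.00, 0.00) ✓; A.y = 0.00, D.y = 0.00 ✓; |AD| = 33.10 ✓; ∠(TD, DA) = 90.00° ✓; |TD| = 9.800 ✓; bearing(T→M) − bearing(T→D) = 113.0° ✓; |TM| = 9.800 ✓; ∠(TM, MH) = 90.00° ✓; |MH| = 22.70 ✗.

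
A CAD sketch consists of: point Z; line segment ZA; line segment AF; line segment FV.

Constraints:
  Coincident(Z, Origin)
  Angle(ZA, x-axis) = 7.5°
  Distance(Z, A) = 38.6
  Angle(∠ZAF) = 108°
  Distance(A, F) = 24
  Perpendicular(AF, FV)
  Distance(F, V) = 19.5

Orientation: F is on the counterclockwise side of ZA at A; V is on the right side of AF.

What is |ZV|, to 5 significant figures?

66.712

∠ZAF = 108.0°, so AF runs at 7.5° + (180° − 108.0°) = 79.500° from the x-axis; with |AF| = 24.0, F = A + 24.0·(cos 79.500°, sin 79.500°) = (42.643, 28.636). AF ⟂ FV; with |FV| = 19.5 on the right of AF, V = F + 19.5·(0.98325, -0.18224) = (61.817, 25.083). Then |ZV| = |V − Z| = 66.712.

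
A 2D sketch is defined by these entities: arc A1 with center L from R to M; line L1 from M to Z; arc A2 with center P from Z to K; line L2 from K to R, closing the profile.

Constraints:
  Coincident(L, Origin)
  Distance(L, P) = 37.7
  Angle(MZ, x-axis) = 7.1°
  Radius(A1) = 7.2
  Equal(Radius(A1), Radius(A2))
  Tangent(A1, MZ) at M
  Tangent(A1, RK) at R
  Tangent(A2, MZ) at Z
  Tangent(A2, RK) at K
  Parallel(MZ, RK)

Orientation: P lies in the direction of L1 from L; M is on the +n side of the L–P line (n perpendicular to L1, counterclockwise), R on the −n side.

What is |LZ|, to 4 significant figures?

38.38

Tangency of A1 to both parallel lines with radius 7.2 puts M and R at L ± 7.2·n: M = (-0.8899, 7.145), R = (0.8899, -7.145). Equal radii place Z and K the same way about P: Z = P + 7.2·n = (36.52, 11.80), K = P − 7.2·n = (38.30, -2.485). Then |LZ| = |Z − L| = 38.38.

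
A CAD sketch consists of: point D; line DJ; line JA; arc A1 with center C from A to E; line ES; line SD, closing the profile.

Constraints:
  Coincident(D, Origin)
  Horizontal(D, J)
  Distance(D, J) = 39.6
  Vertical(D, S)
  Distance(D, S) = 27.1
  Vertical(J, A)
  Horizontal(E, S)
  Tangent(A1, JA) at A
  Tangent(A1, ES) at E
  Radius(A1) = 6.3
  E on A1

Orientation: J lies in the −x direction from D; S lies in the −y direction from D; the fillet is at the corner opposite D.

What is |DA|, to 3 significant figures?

44.7

D is at the origin; D and J share the same y with |DJ| = 39.6 and J on the −x side, so J = (-39.6, 0.00). DS is vertical with |DS| = 27.1 and S on the −y side, so S = (0.00, -27.1). The virtual corner opposite D is at (-39.6, -27.1). The tangent condition forces CA to be normal to JA and A1 meets ES tangentially, so CE is at right angles to ES, with radius 6.3, so the center C sits 6.3 in from both sides at C = (-33.3, -20.8). That places the tangent points at A = (-39.6, -20.8) on JA and E = (-33.3, -27.1) on ES. Then |DA| = |A − D| = 44.7.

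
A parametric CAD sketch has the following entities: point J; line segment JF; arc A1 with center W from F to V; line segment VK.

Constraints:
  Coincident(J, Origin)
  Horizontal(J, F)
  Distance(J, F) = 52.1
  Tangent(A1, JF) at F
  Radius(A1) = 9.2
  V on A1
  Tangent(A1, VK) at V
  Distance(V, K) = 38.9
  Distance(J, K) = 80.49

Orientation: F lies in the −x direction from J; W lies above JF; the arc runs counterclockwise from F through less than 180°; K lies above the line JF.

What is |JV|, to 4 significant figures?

46.58

J is at the origin; JF is horizontal with |JF| = 52.1 and F on the −x side, so F = (-52.10, 0.000). A1 meets JF tangentially, so WF is at right angles to JF, so W = F + (0, 9.2) = (-52.10, 9.200). Since WV ⟂ VK (tangency), |WK| = √(9.2² + 38.9²) = 39.97 regardless of where V sits on A1. So K lies on both circle(J, 80.49) and circle(W, 39.97); the above-JF intersection is K = (-65.42, 46.89). V is the foot of the tangent from K: V = (-44.36, 14.18).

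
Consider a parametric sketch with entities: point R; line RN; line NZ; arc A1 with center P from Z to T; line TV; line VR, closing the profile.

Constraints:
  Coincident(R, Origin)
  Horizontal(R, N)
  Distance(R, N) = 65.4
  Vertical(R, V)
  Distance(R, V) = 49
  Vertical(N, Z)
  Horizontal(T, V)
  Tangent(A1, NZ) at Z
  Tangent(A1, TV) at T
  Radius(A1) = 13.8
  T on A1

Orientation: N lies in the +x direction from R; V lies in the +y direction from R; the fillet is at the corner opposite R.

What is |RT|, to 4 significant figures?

71.16

R is at the origin; R and N share the same y with |RN| = 65.4 and N on the +x side, so N = (65.40, 0.000). RV is vertical with |RV| = 49.0 and V on the +y side, so V = (0.000, 49.00). The virtual corner opposite R is at (65.40, 49.00). The tangent condition forces PZ to be normal to NZ and A1 meets TV tangentially, so PT is at right angles to TV, with radius 13.8, so the center P sits 13.8 in from both sides at P = (51.60, 35.20). That places the tangent points at Z = (65.40, 35.20) on NZ and T = (51.60, 49.00) on TV. Then |RT| = |T − R| = 71.16.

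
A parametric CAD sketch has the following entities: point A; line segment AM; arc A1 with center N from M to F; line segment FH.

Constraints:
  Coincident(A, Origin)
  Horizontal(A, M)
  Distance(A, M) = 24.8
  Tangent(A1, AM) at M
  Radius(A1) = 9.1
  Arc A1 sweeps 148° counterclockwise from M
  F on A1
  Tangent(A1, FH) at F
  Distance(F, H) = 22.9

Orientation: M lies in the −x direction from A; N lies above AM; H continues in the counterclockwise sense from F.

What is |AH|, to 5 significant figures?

48.892

A is at the origin; AM is horizontal with |AM| = 24.8 and M on the −x side, so M = (-24.800, 0.0000). Since A1 is tangent to AM there, NM ⟂ AM, so N = M + (0, 9.1) = (-24.800, 9.1000). On A1, M sits at bearing -90° from N; a 148° counterclockwise sweep puts F at bearing 58°, so F = N + 9.1·(cos 58°, sin 58°) = (-19.978, 16.817). Since A1 is tangent to FH there, NF ⟂ FH, so FH runs along (−sin 58°, cos 58°); with |FH| = 22.9, H = (-39.398, 28.952). Then |AH| = |H − A| = 48.892.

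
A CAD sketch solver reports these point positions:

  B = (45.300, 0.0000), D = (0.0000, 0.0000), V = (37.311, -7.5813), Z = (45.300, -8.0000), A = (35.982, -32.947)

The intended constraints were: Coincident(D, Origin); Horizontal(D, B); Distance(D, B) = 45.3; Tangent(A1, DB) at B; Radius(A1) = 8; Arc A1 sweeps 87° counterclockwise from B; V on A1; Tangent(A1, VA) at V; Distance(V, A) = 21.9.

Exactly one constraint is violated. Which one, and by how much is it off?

Distance(V, A) = 21.9 — off by 3.50.

D = (0.00, 0.00) ✓; D.y = 0.00, B.y = 0.00 ✓; |DB| = 45.30 ✓; ∠(ZB, BD) = 90.00° ✓; |ZB| = 8.000 ✓; bearing(Z→V) − bearing(Z→B) = 87.00° ✓; |ZV| = 8.000 ✓; ∠(ZV, VA) = 90.00° ✓; |VA| = 25.40 ✗.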